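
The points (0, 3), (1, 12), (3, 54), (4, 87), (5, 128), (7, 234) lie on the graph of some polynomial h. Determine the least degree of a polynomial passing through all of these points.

2

Divided differences on the nodes 0, 1, 3, 4, 5, 7:
  order 0: 3  12  54  87  128  234
  order 1: 9  21  33  41  53
  order 2: 4  4  4  4
  order 3: 0  0  0
  order 4: 0  0
  order 5: 0
The order-2 divided differences are all 4 (nonzero) and every higher order vanishes, so the data lies on a polynomial of degree exactly 2.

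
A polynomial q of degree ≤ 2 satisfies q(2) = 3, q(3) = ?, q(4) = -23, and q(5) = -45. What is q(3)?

-7

The 3 known points determine the degree-2 polynomial uniquely.
Write q(s) = as^2 + bs + c. Substituting each data point gives a linear system:
  4a + 2b + c = 3
  16a + 4b + c = -23
  25a + 5b + c = -45
Solving the system yields a = -3, b = 5, c = 5.
So q(s) = -3s² + 5s + 5.
Then q(3) = -7.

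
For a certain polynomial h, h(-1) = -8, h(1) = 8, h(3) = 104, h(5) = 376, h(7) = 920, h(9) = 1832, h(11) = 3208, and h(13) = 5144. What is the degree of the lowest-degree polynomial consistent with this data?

3

Forward differences of the values at n = -1, 1, 3, 5, 7, 9, 11, 13:
  h  : -8  8  104  376  920  1832  3208  5144
  Δ  : 16  96  272  544  912  1376  1936
  Δ^2: 80  176  272  368  464  560
  Δ^3: 96  96  96  96  96
  Δ^4: 0  0  0  0
  Δ^5: 0  0  0
  Δ^6: 0  0
  Δ^7: 0
The third differences are constant (96) and nonzero, while all higher differences vanish, so the minimal degree is 3.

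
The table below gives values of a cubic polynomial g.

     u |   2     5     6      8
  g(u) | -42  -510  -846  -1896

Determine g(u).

Write g(u) = au^3 + bu^2 + cu + d. Substituting each data point gives a linear system:
  8a + 4b + 2c + d = -42
  125a + 25b + 5c + d = -510
  216a + 36b + 6c + d = -846
  512a + 64b + 8c + d = -1896
Solving the system yields a = -3, b = -6, c = 3, d = 0.
So g(u) = -3u³ - 6u² + 3u.
Check: g(8) = -1896. ✓

g(u) = -3u^3 - 6u^2 + 3u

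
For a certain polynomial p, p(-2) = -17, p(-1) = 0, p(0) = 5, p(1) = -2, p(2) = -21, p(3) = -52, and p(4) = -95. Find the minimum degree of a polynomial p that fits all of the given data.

2

Forward differences of the values at t = -2, -1, 0, 1, 2, 3, 4:
  p  : -17  0  5  -2  -21  -52  -95
  Δ  : 17  5  -7  -19  -31  -43
  Δ^2: -12  -12  -12  -12  -12
  Δ^3: 0  0  0  0
  Δ^4: 0  0  0
  Δ^5: 0  0
  Δ^6: 0
The second differences are constant (-12) and nonzero, while all higher differences vanish, so the minimal degree is 2.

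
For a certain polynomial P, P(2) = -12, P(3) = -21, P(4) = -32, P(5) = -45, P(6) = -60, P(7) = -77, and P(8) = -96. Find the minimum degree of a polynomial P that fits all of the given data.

Forward differences of the values at t = 2, 3, 4, 5, 6, 7, 8:
  P  : -12  -21  -32  -45  -60  -77  -96
  Δ  : -9  -11  -13  -15  -17  -19
  Δ^2: -2  -2  -2  -2  -2
  Δ^3: 0  0  0  0
  Δ^4: 0  0  0
  Δ^5: 0  0
  Δ^6: 0
The second differences are constant (-2) and nonzero, while all higher differences vanish, so the minimal degree is 2.

2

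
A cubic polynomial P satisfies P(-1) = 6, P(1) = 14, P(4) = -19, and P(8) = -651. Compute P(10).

Using the Lagrange interpolation formula with nodes -1, 1, 4, 8:
  L_0(x) = (x - 1)(x - 4)(x - 8) / -90
  L_1(x) = (x + 1)(x - 4)(x - 8) / 42
  L_2(x) = (x + 1)(x - 1)(x - 8) / -60
  L_3(x) = (x + 1)(x - 1)(x - 4) / 252
Then P(x) = 6·L_0(x) + 14·L_1(x) - 19·L_2(x) - 651·L_3(x).
Expanding and collecting terms gives P(x) = -2x³ + 5x² + 6x + 5.
Evaluating at x = 10: P(10) = -1435.

-1435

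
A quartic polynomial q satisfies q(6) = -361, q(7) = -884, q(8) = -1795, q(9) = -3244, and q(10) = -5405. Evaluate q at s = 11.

Write q(s) = as^4 + bs^3 + cs^2 + ds + e. Substituting each data point gives a linear system:
  1296a + 216b + 36c + 6d + e = -361
  2401a + 343b + 49c + 7d + e = -884
  4096a + 512b + 64c + 8d + e = -1795
  6561a + 729b + 81c + 9d + e = -3244
  10000a + 1000b + 100c + 10d + e = -5405
Solving the system yields a = -1, b = 5, c = -4, d = -1, e = 5.
So q(s) = -s^4 + 5s^3 - 4s^2 - s + 5.
Then q(11) = -8476.

-8476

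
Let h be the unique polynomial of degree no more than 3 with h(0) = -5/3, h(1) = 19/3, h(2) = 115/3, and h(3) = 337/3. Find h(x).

Write h(x) = ax^3 + bx^2 + cx + d. Substituting each data point gives a linear system:
  d = -5/3
  a + b + c + d = 19/3
  8a + 4b + 2c + d = 115/3
  27a + 9b + 3c + d = 337/3
Solving the system yields a = 3, b = 3, c = 2, d = -5/3.
So h(x) = 3x^3 + 3x^2 + 2x - 5/3.
Check: h(3) = 337/3. ✓

h(x) = 3x^3 + 3x^2 + 2x - 5/3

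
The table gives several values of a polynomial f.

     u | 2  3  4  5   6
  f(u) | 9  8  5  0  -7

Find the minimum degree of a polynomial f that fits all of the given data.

Forward differences of the values at u = 2, 3, 4, 5, 6:
  f  : 9  8  5  0  -7
  Δ  : -1  -3  -5  -7
  Δ^2: -2  -2  -2
  Δ^3: 0  0
  Δ^4: 0
The second differences are constant (-2) and nonzero, while all higher differences vanish, so the minimal degree is 2.

2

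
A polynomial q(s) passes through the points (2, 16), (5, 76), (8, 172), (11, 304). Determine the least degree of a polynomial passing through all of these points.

Forward differences of the values at s = 2, 5, 8, 11:
  q  : 16  76  172  304
  Δ  : 60  96  132
  Δ^2: 36  36
  Δ^3: 0
The second differences are constant (36) and nonzero, while all higher differences vanish, so the minimal degree is 2.

2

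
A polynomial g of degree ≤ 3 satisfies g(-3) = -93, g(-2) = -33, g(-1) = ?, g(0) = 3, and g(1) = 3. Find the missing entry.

On equispaced nodes a degree-3 polynomial has vanishing fourth forward difference, so
  g(-3) - 4·g(-2) + 6·g(-1) - 4·g(0) + g(1) = 0.
Substituting the known values and solving for g(-1):
  6·g(-1) = -30
  g(-1) = -5.

-5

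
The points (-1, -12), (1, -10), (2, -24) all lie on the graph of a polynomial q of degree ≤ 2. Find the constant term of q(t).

Write q(t) = at^2 + bt + c. Substituting each data point gives a linear system:
  a - b + c = -12
  a + b + c = -10
  4a + 2b + c = -24
Solving the system yields a = -5, b = 1, c = -6.
So q(t) = -5t^2 + t - 6.
The constant term is -6.

-6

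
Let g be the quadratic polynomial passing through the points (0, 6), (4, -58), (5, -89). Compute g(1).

Using the Lagrange interpolation formula with nodes 0, 4, 5:
  L_0(x) = (x - 4)(x - 5) / 20
  L_1(x) = x(x - 5) / -4
  L_2(x) = x(x - 4) / 5
Then g(x) = 6·L_0(x) - 58·L_1(x) - 89·L_2(x).
Expanding and collecting terms gives g(x) = -3x^2 - 4x + 6.
Evaluating at x = 1: g(1) = -1.

-1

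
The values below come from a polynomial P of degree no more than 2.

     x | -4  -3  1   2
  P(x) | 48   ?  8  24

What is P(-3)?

The 3 known points determine the degree-2 polynomial uniquely.
Write P(x) = ax^2 + bx + c. Substituting each data point gives a linear system:
  16a - 4b + c = 48
  a + b + c = 8
  4a + 2b + c = 24
Solving the system yields a = 4, b = 4, c = 0.
So P(x) = 4x^2 + 4x.
Then P(-3) = 24.

24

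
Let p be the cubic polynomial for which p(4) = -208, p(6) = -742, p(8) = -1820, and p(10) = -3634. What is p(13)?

-8155

Using the Lagrange interpolation formula with nodes 4, 6, 8, 10:
  L_0(t) = (t - 6)(t - 8)(t - 10) / -48
  L_1(t) = (t - 4)(t - 8)(t - 10) / 16
  L_2(t) = (t - 4)(t - 6)(t - 10) / -16
  L_3(t) = (t - 4)(t - 6)(t - 8) / 48
Then p(t) = -208·L_0(t) - 742·L_1(t) - 1820·L_2(t) - 3634·L_3(t).
Expanding and collecting terms gives p(t) = -4t^3 + 4t^2 - 3t - 4.
Evaluating at t = 13: p(13) = -8155.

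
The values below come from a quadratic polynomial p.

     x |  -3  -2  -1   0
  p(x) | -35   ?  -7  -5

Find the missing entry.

On equispaced nodes a degree-2 polynomial has vanishing third forward difference, so
  - p(-3) + 3·p(-2) - 3·p(-1) + p(0) = 0.
Substituting the known values and solving for p(-2):
  3·p(-2) = -51
  p(-2) = -17.

-17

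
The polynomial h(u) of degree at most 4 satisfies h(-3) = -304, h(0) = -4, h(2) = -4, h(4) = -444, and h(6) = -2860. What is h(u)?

Write h(u) = au^4 + bu^3 + cu^2 + du + e. Substituting each data point gives a linear system:
  81a - 27b + 9c - 3d + e = -304
  e = -4
  16a + 8b + 4c + 2d + e = -4
  256a + 64b + 16c + 4d + e = -444
  1296a + 216b + 36c + 6d + e = -2860
Solving the system yields a = -3, b = 4, c = 5, d = -2, e = -4.
So h(u) = -3u⁴ + 4u³ + 5u² - 2u - 4.
Check: h(0) = -4. ✓

h(u) = -3u^4 + 4u^3 + 5u^2 - 2u - 4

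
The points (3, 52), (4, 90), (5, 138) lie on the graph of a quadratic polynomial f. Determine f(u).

f(u) = 5u^2 + 3u - 2

Write f(u) = au^2 + bu + c. Substituting each data point gives a linear system:
  9a + 3b + c = 52
  16a + 4b + c = 90
  25a + 5b + c = 138
Solving the system yields a = 5, b = 3, c = -2.
So f(u) = 5u^2 + 3u - 2.
Check: f(5) = 138. ✓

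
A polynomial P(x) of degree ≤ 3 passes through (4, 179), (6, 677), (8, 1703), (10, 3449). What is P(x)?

Write P(x) = ax^3 + bx^2 + cx + d. Substituting each data point gives a linear system:
  64a + 16b + 4c + d = 179
  216a + 36b + 6c + d = 677
  512a + 64b + 8c + d = 1703
  1000a + 100b + 10c + d = 3449
Solving the system yields a = 4, b = -6, c = 5, d = -1.
So P(x) = 4x^3 - 6x^2 + 5x - 1.
Check: P(10) = 3449. ✓

P(x) = 4x^3 - 6x^2 + 5x - 1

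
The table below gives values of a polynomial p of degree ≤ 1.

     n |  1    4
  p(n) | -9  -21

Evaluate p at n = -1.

-1

Write p(n) = an + b. Substituting each data point gives a linear system:
  a + b = -9
  4a + b = -21
Solving the system yields a = -4, b = -5.
So p(n) = -4n - 5.
Then p(-1) = -1.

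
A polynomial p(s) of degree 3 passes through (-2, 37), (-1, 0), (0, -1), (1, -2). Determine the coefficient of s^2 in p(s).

0

Write p(s) = as^3 + bs^2 + cs + d. Substituting each data point gives a linear system:
  -8a + 4b - 2c + d = 37
  -a + b - c + d = 0
  d = -1
  a + b + c + d = -2
Solving the system yields a = -6, b = 0, c = 5, d = -1.
So p(s) = -6s³ + 5s - 1.
The coefficient of s^2 is 0.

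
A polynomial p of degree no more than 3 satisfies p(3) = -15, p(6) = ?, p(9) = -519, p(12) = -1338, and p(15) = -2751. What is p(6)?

-132

The 4 known points determine the degree-3 polynomial uniquely.
Write p(t) = at^3 + bt^2 + ct + d. Substituting each data point gives a linear system:
  27a + 9b + 3c + d = -15
  729a + 81b + 9c + d = -519
  1728a + 144b + 12c + d = -1338
  3375a + 225b + 15c + d = -2751
Solving the system yields a = -1, b = 3, c = -3, d = -6.
So p(t) = -t^3 + 3t^2 - 3t - 6.
Then p(6) = -132.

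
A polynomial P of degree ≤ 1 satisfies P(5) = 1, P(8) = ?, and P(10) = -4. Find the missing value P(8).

The 2 known points determine the degree-1 polynomial uniquely.
Write P(x) = ax + b. Substituting each data point gives a linear system:
  5a + b = 1
  10a + b = -4
Solving the system yields a = -1, b = 6.
So P(x) = -x + 6.
Then P(8) = -2.

-2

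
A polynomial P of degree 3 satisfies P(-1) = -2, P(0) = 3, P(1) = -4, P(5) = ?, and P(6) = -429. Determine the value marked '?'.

-272

The 4 known points determine the degree-3 polynomial uniquely.
Write P(t) = at^3 + bt^2 + ct + d. Substituting each data point gives a linear system:
  -a + b - c + d = -2
  d = 3
  a + b + c + d = -4
  216a + 36b + 6c + d = -429
Solving the system yields a = -1, b = -6, c = 0, d = 3.
So P(t) = -t³ - 6t² + 3.
Then P(5) = -272.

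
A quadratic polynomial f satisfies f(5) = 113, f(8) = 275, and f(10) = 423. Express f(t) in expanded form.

Write f(t) = at^2 + bt + c. Substituting each data point gives a linear system:
  25a + 5b + c = 113
  64a + 8b + c = 275
  100a + 10b + c = 423
Solving the system yields a = 4, b = 2, c = 3.
So f(t) = 4t^2 + 2t + 3.
Check: f(8) = 275. ✓

f(t) = 4t^2 + 2t + 3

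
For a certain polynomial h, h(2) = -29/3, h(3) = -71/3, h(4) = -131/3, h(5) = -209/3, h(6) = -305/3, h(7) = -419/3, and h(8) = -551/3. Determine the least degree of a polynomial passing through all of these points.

Forward differences of the values at x = 2, 3, 4, 5, 6, 7, 8:
  h  : -29/3  -71/3  -131/3  -209/3  -305/3  -419/3  -551/3
  Δ  : -14  -20  -26  -32  -38  -44
  Δ^2: -6  -6  -6  -6  -6
  Δ^3: 0  0  0  0
  Δ^4: 0  0  0
  Δ^5: 0  0
  Δ^6: 0
The second differences are constant (-6) and nonzero, while all higher differences vanish, so the minimal degree is 2.

2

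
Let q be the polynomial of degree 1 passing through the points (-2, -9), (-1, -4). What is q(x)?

q(x) = 5x + 1

Write q(x) = ax + b. Substituting each data point gives a linear system:
  -2a + b = -9
  -a + b = -4
Solving the system yields a = 5, b = 1.
So q(x) = 5x + 1.
Check: q(-2) = -9. ✓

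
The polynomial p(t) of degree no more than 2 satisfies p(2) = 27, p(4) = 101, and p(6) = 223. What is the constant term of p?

1

Write p(t) = at^2 + bt + c. Substituting each data point gives a linear system:
  4a + 2b + c = 27
  16a + 4b + c = 101
  36a + 6b + c = 223
Solving the system yields a = 6, b = 1, c = 1.
So p(t) = 6t² + t + 1.
The constant term is 1.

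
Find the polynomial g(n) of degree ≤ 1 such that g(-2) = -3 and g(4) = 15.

Using the Lagrange interpolation formula with nodes -2, 4:
  L_0(n) = (n - 4) / -6
  L_1(n) = (n + 2) / 6
Then g(n) = -3·L_0(n) + 15·L_1(n).
Expanding and collecting terms gives g(n) = 3n + 3.
Check: g(4) = 15. ✓

g(n) = 3n + 3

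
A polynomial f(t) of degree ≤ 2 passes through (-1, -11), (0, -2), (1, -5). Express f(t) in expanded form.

f(t) = -6t^2 + 3t - 2

Using the Lagrange interpolation formula with nodes -1, 0, 1:
  L_0(t) = t(t - 1) / 2
  L_1(t) = (t + 1)(t - 1) / -1
  L_2(t) = (t + 1)t / 2
Then f(t) = -11·L_0(t) - 2·L_1(t) - 5·L_2(t).
Expanding and collecting terms gives f(t) = -6t^2 + 3t - 2.
Check: f(0) = -2. ✓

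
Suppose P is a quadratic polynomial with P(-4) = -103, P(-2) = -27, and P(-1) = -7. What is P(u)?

Write P(u) = au^2 + bu + c. Substituting each data point gives a linear system:
  16a - 4b + c = -103
  4a - 2b + c = -27
  a - b + c = -7
Solving the system yields a = -6, b = 2, c = 1.
So P(u) = -6u^2 + 2u + 1.
Check: P(-2) = -27. ✓

P(u) = -6u^2 + 2u + 1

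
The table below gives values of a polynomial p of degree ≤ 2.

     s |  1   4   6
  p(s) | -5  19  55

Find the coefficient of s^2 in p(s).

2

Write p(s) = as^2 + bs + c. Substituting each data point gives a linear system:
  a + b + c = -5
  16a + 4b + c = 19
  36a + 6b + c = 55
Solving the system yields a = 2, b = -2, c = -5.
So p(s) = 2s² - 2s - 5.
The leading coefficient is 2.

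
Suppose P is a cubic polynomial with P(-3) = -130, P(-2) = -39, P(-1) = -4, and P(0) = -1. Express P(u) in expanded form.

Write P(u) = au^3 + bu^2 + cu + d. Substituting each data point gives a linear system:
  -27a + 9b - 3c + d = -130
  -8a + 4b - 2c + d = -39
  -a + b - c + d = -4
  d = -1
Solving the system yields a = 4, b = -4, c = -5, d = -1.
So P(u) = 4u^3 - 4u^2 - 5u - 1.
Check: P(0) = -1. ✓

P(u) = 4u^3 - 4u^2 - 5u - 1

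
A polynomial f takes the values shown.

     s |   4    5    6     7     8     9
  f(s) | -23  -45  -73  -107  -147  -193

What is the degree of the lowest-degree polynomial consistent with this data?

2

Forward differences of the values at s = 4, 5, 6, 7, 8, 9:
  f  : -23  -45  -73  -107  -147  -193
  Δ  : -22  -28  -34  -40  -46
  Δ^2: -6  -6  -6  -6
  Δ^3: 0  0  0
  Δ^4: 0  0
  Δ^5: 0
The second differences are constant (-6) and nonzero, while all higher differences vanish, so the minimal degree is 2.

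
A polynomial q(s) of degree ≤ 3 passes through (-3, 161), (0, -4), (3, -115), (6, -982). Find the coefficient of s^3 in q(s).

-5

Write q(s) = as^3 + bs^2 + cs + d. Substituting each data point gives a linear system:
  -27a + 9b - 3c + d = 161
  d = -4
  27a + 9b + 3c + d = -115
  216a + 36b + 6c + d = -982
Solving the system yields a = -5, b = 3, c = -1, d = -4.
So q(s) = -5s^3 + 3s^2 - s - 4.
The leading coefficient is -5.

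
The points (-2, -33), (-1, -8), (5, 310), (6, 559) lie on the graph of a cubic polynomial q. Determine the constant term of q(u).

Write q(u) = au^3 + bu^2 + cu + d. Substituting each data point gives a linear system:
  -8a + 4b - 2c + d = -33
  -a + b - c + d = -8
  125a + 25b + 5c + d = 310
  216a + 36b + 6c + d = 559
Solving the system yields a = 3, b = -2, c = -2, d = -5.
So q(u) = 3u^3 - 2u^2 - 2u - 5.
The constant term is -5.

-5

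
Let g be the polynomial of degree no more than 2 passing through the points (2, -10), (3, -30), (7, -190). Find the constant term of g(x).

6

Write g(x) = ax^2 + bx + c. Substituting each data point gives a linear system:
  4a + 2b + c = -10
  9a + 3b + c = -30
  49a + 7b + c = -190
Solving the system yields a = -4, b = 0, c = 6.
So g(x) = -4x^2 + 6.
The constant term is 6.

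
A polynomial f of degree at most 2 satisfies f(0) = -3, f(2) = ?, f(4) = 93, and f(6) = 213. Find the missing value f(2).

21

The 3 known points determine the degree-2 polynomial uniquely.
Write f(u) = au^2 + bu + c. Substituting each data point gives a linear system:
  c = -3
  16a + 4b + c = 93
  36a + 6b + c = 213
Solving the system yields a = 6, b = 0, c = -3.
So f(u) = 6u² - 3.
Then f(2) = 21.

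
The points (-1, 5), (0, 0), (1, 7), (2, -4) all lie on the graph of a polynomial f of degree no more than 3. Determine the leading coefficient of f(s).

-5

Write f(s) = as^3 + bs^2 + cs + d. Substituting each data point gives a linear system:
  -a + b - c + d = 5
  d = 0
  a + b + c + d = 7
  8a + 4b + 2c + d = -4
Solving the system yields a = -5, b = 6, c = 6, d = 0.
So f(s) = -5s^3 + 6s^2 + 6s.
The leading coefficient is -5.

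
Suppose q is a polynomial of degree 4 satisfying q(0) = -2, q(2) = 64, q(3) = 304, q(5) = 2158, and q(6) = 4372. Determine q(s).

Using the Lagrange interpolation formula with nodes 0, 2, 3, 5, 6:
  L_0(s) = (s - 2)(s - 3)(s - 5)(s - 6) / 180
  L_1(s) = s(s - 3)(s - 5)(s - 6) / -24
  L_2(s) = s(s - 2)(s - 5)(s - 6) / 18
  L_3(s) = s(s - 2)(s - 3)(s - 6) / -30
  L_4(s) = s(s - 2)(s - 3)(s - 5) / 72
Then q(s) = -2·L_0(s) + 64·L_1(s) + 304·L_2(s) + 2158·L_3(s) + 4372·L_4(s).
Expanding and collecting terms gives q(s) = 3s⁴ + 2s³ + 2s² - 3s - 2.
Check: q(6) = 4372. ✓

q(s) = 3s^4 + 2s^3 + 2s^2 - 3s - 2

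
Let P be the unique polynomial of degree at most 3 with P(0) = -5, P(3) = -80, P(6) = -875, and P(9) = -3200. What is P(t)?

P(t) = -5t^3 + 5t^2 + 5t - 5

Using the Lagrange interpolation formula with nodes 0, 3, 6, 9:
  L_0(t) = (t - 3)(t - 6)(t - 9) / -162
  L_1(t) = t(t - 6)(t - 9) / 54
  L_2(t) = t(t - 3)(t - 9) / -54
  L_3(t) = t(t - 3)(t - 6) / 162
Then P(t) = -5·L_0(t) - 80·L_1(t) - 875·L_2(t) - 3200·L_3(t).
Expanding and collecting terms gives P(t) = -5t^3 + 5t^2 + 5t - 5.
Check: P(3) = -80. ✓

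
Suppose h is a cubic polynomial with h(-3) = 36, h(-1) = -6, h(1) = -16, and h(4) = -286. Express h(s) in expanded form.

h(s) = -3s^3 - 5s^2 - 2s - 6

Write h(s) = as^3 + bs^2 + cs + d. Substituting each data point gives a linear system:
  -27a + 9b - 3c + d = 36
  -a + b - c + d = -6
  a + b + c + d = -16
  64a + 16b + 4c + d = -286
Solving the system yields a = -3, b = -5, c = -2, d = -6.
So h(s) = -3s^3 - 5s^2 - 2s - 6.
Check: h(-3) = 36. ✓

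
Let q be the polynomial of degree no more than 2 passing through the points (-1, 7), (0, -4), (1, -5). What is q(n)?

q(n) = 5n^2 - 6n - 4

Write q(n) = an^2 + bn + c. Substituting each data point gives a linear system:
  a - b + c = 7
  c = -4
  a + b + c = -5
Solving the system yields a = 5, b = -6, c = -4.
So q(n) = 5n² - 6n - 4.
Check: q(0) = -4. ✓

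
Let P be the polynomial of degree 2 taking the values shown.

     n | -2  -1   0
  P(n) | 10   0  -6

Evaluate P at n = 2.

-6

Using the Lagrange interpolation formula with nodes -2, -1, 0:
  L_0(n) = (n + 1)n / 2
  L_1(n) = (n + 2)n / -1
  L_2(n) = (n + 2)(n + 1) / 2
Then P(n) = 10·L_0(n) + 0·L_1(n) - 6·L_2(n).
Expanding and collecting terms gives P(n) = 2n^2 - 4n - 6.
Evaluating at n = 2: P(2) = -6.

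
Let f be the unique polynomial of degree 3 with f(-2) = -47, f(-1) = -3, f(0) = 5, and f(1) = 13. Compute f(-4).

Forward differences of the values at x = -2, -1, 0, 1:
  f  : -47  -3  5  13
  Δ  : 44  8  8
  Δ^2: -36  0
  Δ^3: 36
The third differences are constant, confirming degree 3.
Interpolating (Newton forward form) and evaluating at x = -4 gives f(-4) = -387.

-387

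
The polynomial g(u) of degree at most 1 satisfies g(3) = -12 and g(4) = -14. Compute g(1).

Write g(u) = au + b. Substituting each data point gives a linear system:
  3a + b = -12
  4a + b = -14
Solving the system yields a = -2, b = -6.
So g(u) = -2u - 6.
Then g(1) = -8.

-8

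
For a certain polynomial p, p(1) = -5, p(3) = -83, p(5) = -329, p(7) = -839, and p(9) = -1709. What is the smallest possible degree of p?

3

Forward differences of the values at s = 1, 3, 5, 7, 9:
  p  : -5  -83  -329  -839  -1709
  Δ  : -78  -246  -510  -870
  Δ^2: -168  -264  -360
  Δ^3: -96  -96
  Δ^4: 0
The third differences are constant (-96) and nonzero, while all higher differences vanish, so the minimal degree is 3.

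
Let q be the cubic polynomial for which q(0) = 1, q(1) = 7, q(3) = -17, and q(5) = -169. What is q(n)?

Using the Lagrange interpolation formula with nodes 0, 1, 3, 5:
  L_0(n) = (n - 1)(n - 3)(n - 5) / -15
  L_1(n) = n(n - 3)(n - 5) / 8
  L_2(n) = n(n - 1)(n - 5) / -12
  L_3(n) = n(n - 1)(n - 3) / 40
Then q(n) = 1·L_0(n) + 7·L_1(n) - 17·L_2(n) - 169·L_3(n).
Expanding and collecting terms gives q(n) = -2n^3 + 2n^2 + 6n + 1.
Check: q(5) = -169. ✓

q(n) = -2n^3 + 2n^2 + 6n + 1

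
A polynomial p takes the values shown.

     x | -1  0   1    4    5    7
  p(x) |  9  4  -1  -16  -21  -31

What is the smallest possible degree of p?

Divided differences on the nodes -1, 0, 1, 4, 5, 7:
  order 0: 9  4  -1  -16  -21  -31
  order 1: -5  -5  -5  -5  -5
  order 2: 0  0  0  0
  order 3: 0  0  0
  order 4: 0  0
  order 5: 0
The order-1 divided differences are all -5 (nonzero) and every higher order vanishes, so the data lies on a polynomial of degree exactly 1.

1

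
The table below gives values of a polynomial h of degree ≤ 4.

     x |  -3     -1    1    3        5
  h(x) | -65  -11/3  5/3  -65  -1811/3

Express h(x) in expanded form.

Write h(x) = ax^4 + bx^3 + cx^2 + dx + e. Substituting each data point gives a linear system:
  81a - 27b + 9c - 3d + e = -65
  a - b + c - d + e = -11/3
  a + b + c + d + e = 5/3
  81a + 27b + 9c + 3d + e = -65
  625a + 125b + 25c + 5d + e = -1811/3
Solving the system yields a = -1, b = -1/3, c = 2, d = 3, e = -2.
So h(x) = -x^4 - (1/3)x^3 + 2x^2 + 3x - 2.
Check: h(3) = -65. ✓

h(x) = -x^4 - (1/3)x^3 + 2x^2 + 3x - 2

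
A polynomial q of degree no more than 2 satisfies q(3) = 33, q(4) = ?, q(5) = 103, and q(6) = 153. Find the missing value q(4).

On equispaced nodes a degree-2 polynomial has vanishing third forward difference, so
  - q(3) + 3·q(4) - 3·q(5) + q(6) = 0.
Substituting the known values and solving for q(4):
  3·q(4) = 189
  q(4) = 63.

63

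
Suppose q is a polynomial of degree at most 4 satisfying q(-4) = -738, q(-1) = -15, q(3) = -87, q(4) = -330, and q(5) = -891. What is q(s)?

q(s) = -2s^4 + 3s^3 - s^2 + 3s - 6

Write q(s) = as^4 + bs^3 + cs^2 + ds + e. Substituting each data point gives a linear system:
  256a - 64b + 16c - 4d + e = -738
  a - b + c - d + e = -15
  81a + 27b + 9c + 3d + e = -87
  256a + 64b + 16c + 4d + e = -330
  625a + 125b + 25c + 5d + e = -891
Solving the system yields a = -2, b = 3, c = -1, d = 3, e = -6.
So q(s) = -2s^4 + 3s^3 - s^2 + 3s - 6.
Check: q(3) = -87. ✓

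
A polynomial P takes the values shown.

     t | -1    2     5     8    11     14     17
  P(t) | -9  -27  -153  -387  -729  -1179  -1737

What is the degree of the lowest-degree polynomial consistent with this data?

2

Forward differences of the values at t = -1, 2, 5, 8, 11, 14, 17:
  P  : -9  -27  -153  -387  -729  -1179  -1737
  Δ  : -18  -126  -234  -342  -450  -558
  Δ^2: -108  -108  -108  -108  -108
  Δ^3: 0  0  0  0
  Δ^4: 0  0  0
  Δ^5: 0  0
  Δ^6: 0
The second differences are constant (-108) and nonzero, while all higher differences vanish, so the minimal degree is 2.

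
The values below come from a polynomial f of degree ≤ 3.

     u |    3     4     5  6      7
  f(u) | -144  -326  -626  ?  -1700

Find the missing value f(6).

-1074

On equispaced nodes a degree-3 polynomial has vanishing fourth forward difference, so
  f(3) - 4·f(4) + 6·f(5) - 4·f(6) + f(7) = 0.
Substituting the known values and solving for f(6):
  -4·f(6) = 4296
  f(6) = -1074.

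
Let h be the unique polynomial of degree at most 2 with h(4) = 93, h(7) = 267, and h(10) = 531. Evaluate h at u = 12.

757

Using the Lagrange interpolation formula with nodes 4, 7, 10:
  L_0(u) = (u - 7)(u - 10) / 18
  L_1(u) = (u - 4)(u - 10) / -9
  L_2(u) = (u - 4)(u - 7) / 18
Then h(u) = 93·L_0(u) + 267·L_1(u) + 531·L_2(u).
Expanding and collecting terms gives h(u) = 5u^2 + 3u + 1.
Evaluating at u = 12: h(12) = 757.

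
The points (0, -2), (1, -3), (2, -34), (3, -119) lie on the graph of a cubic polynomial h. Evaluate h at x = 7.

-1479

Write h(x) = ax^3 + bx^2 + cx + d. Substituting each data point gives a linear system:
  d = -2
  a + b + c + d = -3
  8a + 4b + 2c + d = -34
  27a + 9b + 3c + d = -119
Solving the system yields a = -4, b = -3, c = 6, d = -2.
So h(x) = -4x^3 - 3x^2 + 6x - 2.
Then h(7) = -1479.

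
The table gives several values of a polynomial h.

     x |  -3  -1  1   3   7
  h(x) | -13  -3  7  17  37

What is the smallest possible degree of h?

1

Divided differences on the nodes -3, -1, 1, 3, 7:
  order 0: -13  -3  7  17  37
  order 1: 5  5  5  5
  order 2: 0  0  0
  order 3: 0  0
  order 4: 0
The order-1 divided differences are all 5 (nonzero) and every higher order vanishes, so the data lies on a polynomial of degree exactly 1.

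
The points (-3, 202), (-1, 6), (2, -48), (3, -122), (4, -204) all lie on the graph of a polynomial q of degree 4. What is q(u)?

q(u) = u^4 - 6u^3 - 5u^2 + 4

Write q(u) = au^4 + bu^3 + cu^2 + du + e. Substituting each data point gives a linear system:
  81a - 27b + 9c - 3d + e = 202
  a - b + c - d + e = 6
  16a + 8b + 4c + 2d + e = -48
  81a + 27b + 9c + 3d + e = -122
  256a + 64b + 16c + 4d + e = -204
Solving the system yields a = 1, b = -6, c = -5, d = 0, e = 4.
So q(u) = u⁴ - 6u³ - 5u² + 4.
Check: q(3) = -122. ✓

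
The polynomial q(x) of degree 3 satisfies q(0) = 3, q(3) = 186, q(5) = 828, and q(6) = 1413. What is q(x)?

q(x) = 6x^3 + 4x^2 - 5x + 3

Using the Lagrange interpolation formula with nodes 0, 3, 5, 6:
  L_0(x) = (x - 3)(x - 5)(x - 6) / -90
  L_1(x) = x(x - 5)(x - 6) / 18
  L_2(x) = x(x - 3)(x - 6) / -10
  L_3(x) = x(x - 3)(x - 5) / 18
Then q(x) = 3·L_0(x) + 186·L_1(x) + 828·L_2(x) + 1413·L_3(x).
Expanding and collecting terms gives q(x) = 6x^3 + 4x^2 - 5x + 3.
Check: q(0) = 3. ✓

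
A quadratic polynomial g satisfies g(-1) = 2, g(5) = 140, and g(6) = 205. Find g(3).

Write g(u) = au^2 + bu + c. Substituting each data point gives a linear system:
  a - b + c = 2
  25a + 5b + c = 140
  36a + 6b + c = 205
Solving the system yields a = 6, b = -1, c = -5.
So g(u) = 6u^2 - u - 5.
Then g(3) = 46.

46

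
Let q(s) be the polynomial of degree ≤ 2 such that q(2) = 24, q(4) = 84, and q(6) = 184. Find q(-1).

Using the Lagrange interpolation formula with nodes 2, 4, 6:
  L_0(s) = (s - 4)(s - 6) / 8
  L_1(s) = (s - 2)(s - 6) / -4
  L_2(s) = (s - 2)(s - 4) / 8
Then q(s) = 24·L_0(s) + 84·L_1(s) + 184·L_2(s).
Expanding and collecting terms gives q(s) = 5s^2 + 4.
Evaluating at s = -1: q(-1) = 9.

9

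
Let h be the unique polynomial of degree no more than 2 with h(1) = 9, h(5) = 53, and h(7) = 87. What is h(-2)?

-3

Write h(x) = ax^2 + bx + c. Substituting each data point gives a linear system:
  a + b + c = 9
  25a + 5b + c = 53
  49a + 7b + c = 87
Solving the system yields a = 1, b = 5, c = 3.
So h(x) = x^2 + 5x + 3.
Then h(-2) = -3.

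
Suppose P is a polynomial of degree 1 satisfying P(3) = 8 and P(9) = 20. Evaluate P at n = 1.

4

Using the Lagrange interpolation formula with nodes 3, 9:
  L_0(n) = (n - 9) / -6
  L_1(n) = (n - 3) / 6
Then P(n) = 8·L_0(n) + 20·L_1(n).
Expanding and collecting terms gives P(n) = 2n + 2.
Evaluating at n = 1: P(1) = 4.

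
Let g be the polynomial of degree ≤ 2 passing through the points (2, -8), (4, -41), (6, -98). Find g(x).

g(x) = -3x^2 + (3/2)x + 1

Write g(x) = ax^2 + bx + c. Substituting each data point gives a linear system:
  4a + 2b + c = -8
  16a + 4b + c = -41
  36a + 6b + c = -98
Solving the system yields a = -3, b = 3/2, c = 1.
So g(x) = -3x^2 + (3/2)x + 1.
Check: g(4) = -41. ✓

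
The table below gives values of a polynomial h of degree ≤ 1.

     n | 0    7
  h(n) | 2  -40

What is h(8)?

-46

Write h(n) = an + b. Substituting each data point gives a linear system:
  b = 2
  7a + b = -40
Solving the system yields a = -6, b = 2.
So h(n) = -6n + 2.
Then h(8) = -46.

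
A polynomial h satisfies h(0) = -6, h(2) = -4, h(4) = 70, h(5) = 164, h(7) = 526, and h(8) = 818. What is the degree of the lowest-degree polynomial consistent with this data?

3

Divided differences on the nodes 0, 2, 4, 5, 7, 8:
  order 0: -6  -4  70  164  526  818
  order 1: 1  37  94  181  292
  order 2: 9  19  29  37
  order 3: 2  2  2
  order 4: 0  0
  order 5: 0
The order-3 divided differences are all 2 (nonzero) and every higher order vanishes, so the data lies on a polynomial of degree exactly 3.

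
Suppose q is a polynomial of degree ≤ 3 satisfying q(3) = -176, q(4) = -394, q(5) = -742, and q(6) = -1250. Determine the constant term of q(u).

Write q(u) = au^3 + bu^2 + cu + d. Substituting each data point gives a linear system:
  27a + 9b + 3c + d = -176
  64a + 16b + 4c + d = -394
  125a + 25b + 5c + d = -742
  216a + 36b + 6c + d = -1250
Solving the system yields a = -5, b = -5, c = 2, d = -2.
So q(u) = -5u³ - 5u² + 2u - 2.
The constant term is -2.

-2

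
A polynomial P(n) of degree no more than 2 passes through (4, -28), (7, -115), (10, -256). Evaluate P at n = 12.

Using the Lagrange interpolation formula with nodes 4, 7, 10:
  L_0(n) = (n - 7)(n - 10) / 18
  L_1(n) = (n - 4)(n - 10) / -9
  L_2(n) = (n - 4)(n - 7) / 18
Then P(n) = -28·L_0(n) - 115·L_1(n) - 256·L_2(n).
Expanding and collecting terms gives P(n) = -3n^2 + 4n + 4.
Evaluating at n = 12: P(12) = -380.

-380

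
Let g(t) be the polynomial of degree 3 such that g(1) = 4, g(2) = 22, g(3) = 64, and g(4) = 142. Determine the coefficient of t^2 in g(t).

0

Write g(t) = at^3 + bt^2 + ct + d. Substituting each data point gives a linear system:
  a + b + c + d = 4
  8a + 4b + 2c + d = 22
  27a + 9b + 3c + d = 64
  64a + 16b + 4c + d = 142
Solving the system yields a = 2, b = 0, c = 4, d = -2.
So g(t) = 2t^3 + 4t - 2.
The coefficient of t^2 is 0.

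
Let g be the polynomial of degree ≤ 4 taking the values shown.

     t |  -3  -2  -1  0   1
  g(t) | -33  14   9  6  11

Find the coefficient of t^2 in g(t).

Write g(t) = at^4 + bt^3 + ct^2 + dt + e. Substituting each data point gives a linear system:
  81a - 27b + 9c - 3d + e = -33
  16a - 8b + 4c - 2d + e = 14
  a - b + c - d + e = 9
  e = 6
  a + b + c + d + e = 11
Solving the system yields a = -2, b = -3, c = 6, d = 4, e = 6.
So g(t) = -2t^4 - 3t^3 + 6t^2 + 4t + 6.
The coefficient of t^2 is 6.

6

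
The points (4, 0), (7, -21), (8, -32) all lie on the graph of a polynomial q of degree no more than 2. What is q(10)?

Using the Lagrange interpolation formula with nodes 4, 7, 8:
  L_0(s) = (s - 7)(s - 8) / 12
  L_1(s) = (s - 4)(s - 8) / -3
  L_2(s) = (s - 4)(s - 7) / 4
Then q(s) = 0·L_0(s) - 21·L_1(s) - 32·L_2(s).
Expanding and collecting terms gives q(s) = -s^2 + 4s.
Evaluating at s = 10: q(10) = -60.

-60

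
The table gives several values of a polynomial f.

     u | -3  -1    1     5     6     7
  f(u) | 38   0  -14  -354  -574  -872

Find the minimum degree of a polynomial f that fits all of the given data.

3

Divided differences on the nodes -3, -1, 1, 5, 6, 7:
  order 0: 38  0  -14  -354  -574  -872
  order 1: -19  -7  -85  -220  -298
  order 2: 3  -13  -27  -39
  order 3: -2  -2  -2
  order 4: 0  0
  order 5: 0
The order-3 divided differences are all -2 (nonzero) and every higher order vanishes, so the data lies on a polynomial of degree exactly 3.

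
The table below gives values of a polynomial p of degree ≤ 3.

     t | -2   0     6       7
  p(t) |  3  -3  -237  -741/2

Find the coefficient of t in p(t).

Write p(t) = at^3 + bt^2 + ct + d. Substituting each data point gives a linear system:
  -8a + 4b - 2c + d = 3
  d = -3
  216a + 36b + 6c + d = -237
  343a + 49b + 7c + d = -741/2
Solving the system yields a = -1, b = -1/2, c = 0, d = -3.
So p(t) = -t^3 - (1/2)t^2 - 3.
The coefficient of t is 0.

0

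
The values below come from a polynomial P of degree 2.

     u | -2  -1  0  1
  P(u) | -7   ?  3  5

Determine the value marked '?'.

-1

On equispaced nodes a degree-2 polynomial has vanishing third forward difference, so
  - P(-2) + 3·P(-1) - 3·P(0) + P(1) = 0.
Substituting the known values and solving for P(-1):
  3·P(-1) = -3
  P(-1) = -1.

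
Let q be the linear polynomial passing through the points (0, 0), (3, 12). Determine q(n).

q(n) = 4n

Write q(n) = an + b. Substituting each data point gives a linear system:
  b = 0
  3a + b = 12
Solving the system yields a = 4, b = 0.
So q(n) = 4n.
Check: q(0) = 0. ✓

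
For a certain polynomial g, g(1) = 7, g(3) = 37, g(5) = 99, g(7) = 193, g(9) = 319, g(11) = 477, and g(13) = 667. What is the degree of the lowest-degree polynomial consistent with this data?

Forward differences of the values at x = 1, 3, 5, 7, 9, 11, 13:
  g  : 7  37  99  193  319  477  667
  Δ  : 30  62  94  126  158  190
  Δ^2: 32  32  32  32  32
  Δ^3: 0  0  0  0
  Δ^4: 0  0  0
  Δ^5: 0  0
  Δ^6: 0
The second differences are constant (32) and nonzero, while all higher differences vanish, so the minimal degree is 2.

2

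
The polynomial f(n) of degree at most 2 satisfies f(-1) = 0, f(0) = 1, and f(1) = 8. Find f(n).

Using the Lagrange interpolation formula with nodes -1, 0, 1:
  L_0(n) = n(n - 1) / 2
  L_1(n) = (n + 1)(n - 1) / -1
  L_2(n) = (n + 1)n / 2
Then f(n) = 0·L_0(n) + 1·L_1(n) + 8·L_2(n).
Expanding and collecting terms gives f(n) = 3n^2 + 4n + 1.
Check: f(1) = 8. ✓

f(n) = 3n^2 + 4n + 1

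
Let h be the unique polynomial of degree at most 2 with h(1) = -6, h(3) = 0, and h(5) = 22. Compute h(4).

9

Using the Lagrange interpolation formula with nodes 1, 3, 5:
  L_0(x) = (x - 3)(x - 5) / 8
  L_1(x) = (x - 1)(x - 5) / -4
  L_2(x) = (x - 1)(x - 3) / 8
Then h(x) = -6·L_0(x) + 0·L_1(x) + 22·L_2(x).
Expanding and collecting terms gives h(x) = 2x^2 - 5x - 3.
Evaluating at x = 4: h(4) = 9.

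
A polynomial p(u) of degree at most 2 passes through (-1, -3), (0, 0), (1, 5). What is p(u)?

p(u) = u^2 + 4u

Using the Lagrange interpolation formula with nodes -1, 0, 1:
  L_0(u) = u(u - 1) / 2
  L_1(u) = (u + 1)(u - 1) / -1
  L_2(u) = (u + 1)u / 2
Then p(u) = -3·L_0(u) + 0·L_1(u) + 5·L_2(u).
Expanding and collecting terms gives p(u) = u^2 + 4u.
Check: p(-1) = -3. ✓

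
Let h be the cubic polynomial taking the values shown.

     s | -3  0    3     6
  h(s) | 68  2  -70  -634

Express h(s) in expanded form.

Using the Lagrange interpolation formula with nodes -3, 0, 3, 6:
  L_0(s) = s(s - 3)(s - 6) / -162
  L_1(s) = (s + 3)(s - 3)(s - 6) / 54
  L_2(s) = (s + 3)s(s - 6) / -54
  L_3(s) = (s + 3)s(s - 3) / 162
Then h(s) = 68·L_0(s) + 2·L_1(s) - 70·L_2(s) - 634·L_3(s).
Expanding and collecting terms gives h(s) = -3s³ - (1/3)s² + 4s + 2.
Check: h(3) = -70. ✓

h(s) = -3s^3 - (1/3)s^2 + 4s + 2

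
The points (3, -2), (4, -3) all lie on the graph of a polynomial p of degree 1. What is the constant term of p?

1

Write p(t) = at + b. Substituting each data point gives a linear system:
  3a + b = -2
  4a + b = -3
Solving the system yields a = -1, b = 1.
So p(t) = -t + 1.
The constant term is 1.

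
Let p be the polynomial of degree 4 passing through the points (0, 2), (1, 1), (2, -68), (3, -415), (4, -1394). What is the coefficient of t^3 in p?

1

Write p(t) = at^4 + bt^3 + ct^2 + dt + e. Substituting each data point gives a linear system:
  e = 2
  a + b + c + d + e = 1
  16a + 8b + 4c + 2d + e = -68
  81a + 27b + 9c + 3d + e = -415
  256a + 64b + 16c + 4d + e = -1394
Solving the system yields a = -6, b = 1, c = 5, d = -1, e = 2.
So p(t) = -6t^4 + t^3 + 5t^2 - t + 2.
The coefficient of t^3 is 1.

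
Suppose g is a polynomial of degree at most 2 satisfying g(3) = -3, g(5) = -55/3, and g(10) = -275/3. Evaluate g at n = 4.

Write g(n) = an^2 + bn + c. Substituting each data point gives a linear system:
  9a + 3b + c = -3
  25a + 5b + c = -55/3
  100a + 10b + c = -275/3
Solving the system yields a = -1, b = 1/3, c = 5.
So g(n) = -n^2 + (1/3)n + 5.
Then g(4) = -29/3.

-29/3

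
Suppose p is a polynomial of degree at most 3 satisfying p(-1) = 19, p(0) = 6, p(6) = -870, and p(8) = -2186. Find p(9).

Using the Lagrange interpolation formula with nodes -1, 0, 6, 8:
  L_0(u) = u(u - 6)(u - 8) / -63
  L_1(u) = (u + 1)(u - 6)(u - 8) / 48
  L_2(u) = (u + 1)u(u - 8) / -84
  L_3(u) = (u + 1)u(u - 6) / 144
Then p(u) = 19·L_0(u) + 6·L_1(u) - 870·L_2(u) - 2186·L_3(u).
Expanding and collecting terms gives p(u) = -5u^3 + 6u^2 - 2u + 6.
Evaluating at u = 9: p(9) = -3171.

-3171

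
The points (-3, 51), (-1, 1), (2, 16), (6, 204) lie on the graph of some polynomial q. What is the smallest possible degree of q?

2

Divided differences on the nodes -3, -1, 2, 6:
  order 0: 51  1  16  204
  order 1: -25  5  47
  order 2: 6  6
  order 3: 0
The order-2 divided differences are all 6 (nonzero) and every higher order vanishes, so the data lies on a polynomial of degree exactly 2.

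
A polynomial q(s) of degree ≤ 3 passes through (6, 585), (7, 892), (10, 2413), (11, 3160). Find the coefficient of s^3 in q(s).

Write q(s) = as^3 + bs^2 + cs + d. Substituting each data point gives a linear system:
  216a + 36b + 6c + d = 585
  343a + 49b + 7c + d = 892
  1000a + 100b + 10c + d = 2413
  1331a + 121b + 11c + d = 3160
Solving the system yields a = 2, b = 4, c = 1, d = 3.
So q(s) = 2s^3 + 4s^2 + s + 3.
The leading coefficient is 2.

2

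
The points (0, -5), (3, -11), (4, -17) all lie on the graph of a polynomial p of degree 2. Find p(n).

p(n) = -n^2 + n - 5

Using the Lagrange interpolation formula with nodes 0, 3, 4:
  L_0(n) = (n - 3)(n - 4) / 12
  L_1(n) = n(n - 4) / -3
  L_2(n) = n(n - 3) / 4
Then p(n) = -5·L_0(n) - 11·L_1(n) - 17·L_2(n).
Expanding and collecting terms gives p(n) = -n² + n - 5.
Check: p(0) = -5. ✓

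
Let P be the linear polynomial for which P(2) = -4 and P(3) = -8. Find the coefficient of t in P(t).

-4

Write P(t) = at + b. Substituting each data point gives a linear system:
  2a + b = -4
  3a + b = -8
Solving the system yields a = -4, b = 4.
So P(t) = -4t + 4.
The leading coefficient is -4.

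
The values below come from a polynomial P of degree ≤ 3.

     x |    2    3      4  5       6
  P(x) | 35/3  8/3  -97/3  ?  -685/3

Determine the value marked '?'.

-316/3

The 4 known points determine the degree-3 polynomial uniquely.
Write P(x) = ax^3 + bx^2 + cx + d. Substituting each data point gives a linear system:
  8a + 4b + 2c + d = 35/3
  27a + 9b + 3c + d = 8/3
  64a + 16b + 4c + d = -97/3
  216a + 36b + 6c + d = -685/3
Solving the system yields a = -2, b = 5, c = 4, d = -1/3.
So P(x) = -2x³ + 5x² + 4x - 1/3.
Then P(5) = -316/3.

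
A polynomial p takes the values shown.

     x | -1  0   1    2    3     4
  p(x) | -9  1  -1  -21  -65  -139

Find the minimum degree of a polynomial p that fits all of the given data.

3

Forward differences of the values at x = -1, 0, 1, 2, 3, 4:
  p  : -9  1  -1  -21  -65  -139
  Δ  : 10  -2  -20  -44  -74
  Δ^2: -12  -18  -24  -30
  Δ^3: -6  -6  -6
  Δ^4: 0  0
  Δ^5: 0
The third differences are constant (-6) and nonzero, while all higher differences vanish, so the minimal degree is 3.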